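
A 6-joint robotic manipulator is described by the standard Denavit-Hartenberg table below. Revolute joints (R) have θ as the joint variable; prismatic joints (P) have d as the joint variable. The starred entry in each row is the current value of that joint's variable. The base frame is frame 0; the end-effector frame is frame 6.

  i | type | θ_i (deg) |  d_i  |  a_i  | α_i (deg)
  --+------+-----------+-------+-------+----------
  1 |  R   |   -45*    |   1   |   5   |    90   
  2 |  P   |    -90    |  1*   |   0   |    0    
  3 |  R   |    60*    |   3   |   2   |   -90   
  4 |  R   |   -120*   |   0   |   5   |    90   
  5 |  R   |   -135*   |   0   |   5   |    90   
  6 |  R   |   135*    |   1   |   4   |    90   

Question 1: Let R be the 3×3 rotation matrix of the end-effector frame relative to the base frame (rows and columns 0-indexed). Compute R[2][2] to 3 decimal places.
-0.252

End-effector z-axis (col 2 of R) = (0.1575,0.9549,-0.2518)
R[2][2] = -0.2518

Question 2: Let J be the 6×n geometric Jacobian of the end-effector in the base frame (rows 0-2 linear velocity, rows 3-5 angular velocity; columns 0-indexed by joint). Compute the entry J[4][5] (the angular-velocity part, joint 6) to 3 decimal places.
axis z_5 = (0.8995,-0.0335,0.4356); lever o_n−o_5 = (-0.7305,1.1470,3.8924)
cross product → J_v[:, 5] = (-0.6300,-3.8195,1.0073)
J_ω[:, 5] = z_5
entry J[4][5] = -0.0335

-0.033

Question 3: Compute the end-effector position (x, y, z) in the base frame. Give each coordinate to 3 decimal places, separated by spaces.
after link 1: o_1 = (3.5355, -3.5355, 1.0000)
after link 2: o_2 = (2.8284, -4.2426, 1.0000)
after link 3: o_3 = (1.9319, -7.5887, 0.0000)
after link 4: o_4 = (-2.6609, -9.1196, 1.2500)
after link 5: o_5 = (-0.6633, -6.7871, -2.6957)
after link 6: o_6 = (-1.3938, -5.6401, 1.1966)

-1.394 -5.640 1.197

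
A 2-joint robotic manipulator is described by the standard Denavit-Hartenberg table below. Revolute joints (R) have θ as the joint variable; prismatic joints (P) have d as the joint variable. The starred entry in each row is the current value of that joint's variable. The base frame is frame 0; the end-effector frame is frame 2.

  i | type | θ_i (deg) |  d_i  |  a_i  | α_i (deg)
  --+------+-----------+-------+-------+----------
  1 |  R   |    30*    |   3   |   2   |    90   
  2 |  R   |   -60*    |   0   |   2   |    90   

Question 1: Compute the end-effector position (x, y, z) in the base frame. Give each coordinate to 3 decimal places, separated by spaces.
2.598 1.500 1.268

after link 1: o_1 = (1.7321, 1.0000, 3.0000)
after link 2: o_2 = (2.5981, 1.5000, 1.2679)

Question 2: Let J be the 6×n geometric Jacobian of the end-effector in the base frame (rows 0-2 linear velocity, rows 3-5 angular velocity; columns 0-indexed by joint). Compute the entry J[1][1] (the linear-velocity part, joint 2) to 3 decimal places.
0.866

axis z_1 = (0.5000,-0.8660,0.0000); lever o_n−o_1 = (0.8660,0.5000,-1.7321)
cross product → J_v[:, 1] = (1.5000,0.8660,1.0000)
J_ω[:, 1] = z_1
entry J[1][1] = 0.8660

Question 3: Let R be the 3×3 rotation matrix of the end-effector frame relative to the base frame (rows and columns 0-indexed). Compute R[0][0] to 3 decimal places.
0.433

End-effector x-axis (col 0 of R) = (0.4330,0.2500,-0.8660)
R[0][0] = 0.4330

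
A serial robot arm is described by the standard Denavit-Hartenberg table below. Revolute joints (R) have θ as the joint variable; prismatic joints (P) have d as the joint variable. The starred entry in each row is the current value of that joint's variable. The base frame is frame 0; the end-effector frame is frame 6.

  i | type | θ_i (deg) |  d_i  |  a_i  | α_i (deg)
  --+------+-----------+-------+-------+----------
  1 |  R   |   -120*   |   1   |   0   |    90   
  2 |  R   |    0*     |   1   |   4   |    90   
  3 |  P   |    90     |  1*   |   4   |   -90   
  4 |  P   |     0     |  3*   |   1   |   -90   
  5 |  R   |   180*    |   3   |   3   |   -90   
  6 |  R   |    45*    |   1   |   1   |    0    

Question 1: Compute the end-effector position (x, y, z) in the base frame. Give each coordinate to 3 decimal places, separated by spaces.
-1.986 1.146 2.293

after link 1: o_1 = (0.0000, 0.0000, 1.0000)
after link 2: o_2 = (-2.8660, -2.9641, 1.0000)
after link 3: o_3 = (-6.3301, -0.9641, 0.0000)
after link 4: o_4 = (-5.6962, 2.1340, 0.0000)
after link 5: o_5 = (-3.0981, 0.6340, 3.0000)
after link 6: o_6 = (-1.9857, 1.1464, 2.2929)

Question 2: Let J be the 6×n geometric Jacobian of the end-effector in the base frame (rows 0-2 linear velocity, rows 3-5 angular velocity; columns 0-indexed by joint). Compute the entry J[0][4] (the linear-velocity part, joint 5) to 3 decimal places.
0.988

axis z_4 = (0.0000,0.0000,1.0000); lever o_n−o_4 = (3.7104,-0.9875,2.2929)
cross product → J_v[:, 4] = (0.9875,3.7104,-0.0000)
J_ω[:, 4] = z_4
entry J[0][4] = 0.9875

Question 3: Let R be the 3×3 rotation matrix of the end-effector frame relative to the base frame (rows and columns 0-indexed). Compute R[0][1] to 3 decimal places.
End-effector y-axis (col 1 of R) = (-0.6124,0.3536,-0.7071)
R[0][1] = -0.6124

-0.612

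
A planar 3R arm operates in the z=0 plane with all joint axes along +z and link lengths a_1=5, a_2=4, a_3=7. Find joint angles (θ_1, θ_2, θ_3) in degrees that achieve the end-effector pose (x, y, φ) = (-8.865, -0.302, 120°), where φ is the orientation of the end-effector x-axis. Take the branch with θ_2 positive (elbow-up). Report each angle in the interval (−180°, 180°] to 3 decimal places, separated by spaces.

-149.994 44.997 -135.002

wrist centre = target − a_3·(cos φ, sin φ) = (-5.3650, -6.3642)
cos θ_2 = (69.2860−5²−4²)/(2·5·4) = 0.7071; θ_2 = 44.9965° (elbow-up)
β = atan2(-6.3642,-5.3650) = -130.1309°; ψ = atan2(2.8283,7.8286) = 19.8634°
θ_1 = β − ψ = -149.9943°
θ_3 = φ − θ_1 − θ_2 = -135.0023° (wrapped to (-180°,180°])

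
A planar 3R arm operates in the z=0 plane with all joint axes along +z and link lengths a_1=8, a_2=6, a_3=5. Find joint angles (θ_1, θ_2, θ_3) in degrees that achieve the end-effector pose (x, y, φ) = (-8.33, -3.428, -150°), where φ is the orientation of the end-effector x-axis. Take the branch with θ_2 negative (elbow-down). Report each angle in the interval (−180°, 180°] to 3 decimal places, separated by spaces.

wrist centre = target − a_3·(cos φ, sin φ) = (-3.9999, -0.9280)
cos θ_2 = (16.8602−8²−6²)/(2·8·6) = -0.8660; θ_2 = -150.0017° (elbow-down)
β = atan2(-0.9280,-3.9999) = -166.9380°; ψ = atan2(-2.9998,2.8038) = -46.9351°
θ_1 = β − ψ = -120.0029°
θ_3 = φ − θ_1 − θ_2 = 120.0046° (wrapped to (-180°,180°])

-120.003 -150.002 120.005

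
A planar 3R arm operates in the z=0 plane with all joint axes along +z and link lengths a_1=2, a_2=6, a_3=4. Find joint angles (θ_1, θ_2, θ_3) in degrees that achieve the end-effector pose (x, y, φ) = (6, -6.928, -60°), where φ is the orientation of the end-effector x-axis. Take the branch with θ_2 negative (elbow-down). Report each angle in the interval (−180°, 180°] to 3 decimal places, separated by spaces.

60.006 -120.004 -0.002

wrist centre = target − a_3·(cos φ, sin φ) = (4.0000, -3.4639)
cos θ_2 = (27.9986−2²−6²)/(2·2·6) = -0.5001; θ_2 = -120.0039° (elbow-down)
β = atan2(-3.4639,4.0000) = -40.8917°; ψ = atan2(-5.1959,-1.0004) = -100.8976°
θ_1 = β − ψ = 60.0058°
θ_3 = φ − θ_1 − θ_2 = -0.0019° (wrapped to (-180°,180°])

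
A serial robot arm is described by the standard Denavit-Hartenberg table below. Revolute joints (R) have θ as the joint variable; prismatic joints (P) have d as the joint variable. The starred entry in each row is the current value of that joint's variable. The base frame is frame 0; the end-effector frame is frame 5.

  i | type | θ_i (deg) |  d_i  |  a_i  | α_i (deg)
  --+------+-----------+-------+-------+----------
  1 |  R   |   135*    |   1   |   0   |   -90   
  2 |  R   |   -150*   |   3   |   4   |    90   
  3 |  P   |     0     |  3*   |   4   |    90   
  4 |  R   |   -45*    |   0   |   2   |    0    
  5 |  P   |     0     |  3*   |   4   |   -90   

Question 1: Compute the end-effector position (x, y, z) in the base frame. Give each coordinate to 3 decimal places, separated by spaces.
7.058 -7.058 8.197

after link 1: o_1 = (0.0000, 0.0000, 1.0000)
after link 2: o_2 = (0.3282, -4.5708, 3.0000)
after link 3: o_3 = (3.8383, -8.0810, 2.4019)
after link 4: o_4 = (4.2043, -8.4470, 4.3338)
after link 5: o_5 = (7.0577, -7.0577, 8.1975)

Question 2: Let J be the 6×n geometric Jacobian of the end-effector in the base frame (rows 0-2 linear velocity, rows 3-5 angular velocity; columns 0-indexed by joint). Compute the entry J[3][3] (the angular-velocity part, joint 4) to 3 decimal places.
axis z_3 = (0.7071,0.7071,-0.0000); lever o_n−o_3 = (3.2194,1.0232,5.7956)
cross product → J_v[:, 3] = (4.0981,-4.0981,-1.5529)
J_ω[:, 3] = z_3
entry J[3][3] = 0.7071

0.707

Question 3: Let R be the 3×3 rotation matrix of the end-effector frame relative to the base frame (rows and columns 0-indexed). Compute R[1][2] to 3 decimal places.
-0.683

End-effector z-axis (col 2 of R) = (0.6830,-0.6830,-0.2588)
R[1][2] = -0.6830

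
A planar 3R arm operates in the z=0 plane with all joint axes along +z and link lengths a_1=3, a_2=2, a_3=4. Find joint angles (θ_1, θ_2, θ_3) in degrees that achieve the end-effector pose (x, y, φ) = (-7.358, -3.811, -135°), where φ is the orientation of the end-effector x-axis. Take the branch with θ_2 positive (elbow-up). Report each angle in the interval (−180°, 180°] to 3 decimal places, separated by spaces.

wrist centre = target − a_3·(cos φ, sin φ) = (-4.5296, -0.9826)
cos θ_2 = (21.4825−3²−2²)/(2·3·2) = 0.7069; θ_2 = 45.0189° (elbow-up)
β = atan2(-0.9826,-4.5296) = -167.7608°; ψ = atan2(1.4147,4.4137) = 17.7715°
θ_1 = β − ψ = -185.5323°
θ_3 = φ − θ_1 − θ_2 = 5.5134° (wrapped to (-180°,180°])

174.468 45.019 5.513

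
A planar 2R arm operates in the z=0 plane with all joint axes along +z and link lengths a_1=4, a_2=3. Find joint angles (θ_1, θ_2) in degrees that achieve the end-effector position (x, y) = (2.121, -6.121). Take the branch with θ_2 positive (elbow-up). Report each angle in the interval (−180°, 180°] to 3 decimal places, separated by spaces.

cos θ_2 = (41.9653−4²−3²)/(2·4·3) = 0.7069; θ_2 = 45.0178° (elbow-up)
β = atan2(-6.1210,2.1210) = -70.8882°; ψ = atan2(2.1220,6.1207) = 19.1210°
θ_1 = β − ψ = -90.0092°

-90.009 45.018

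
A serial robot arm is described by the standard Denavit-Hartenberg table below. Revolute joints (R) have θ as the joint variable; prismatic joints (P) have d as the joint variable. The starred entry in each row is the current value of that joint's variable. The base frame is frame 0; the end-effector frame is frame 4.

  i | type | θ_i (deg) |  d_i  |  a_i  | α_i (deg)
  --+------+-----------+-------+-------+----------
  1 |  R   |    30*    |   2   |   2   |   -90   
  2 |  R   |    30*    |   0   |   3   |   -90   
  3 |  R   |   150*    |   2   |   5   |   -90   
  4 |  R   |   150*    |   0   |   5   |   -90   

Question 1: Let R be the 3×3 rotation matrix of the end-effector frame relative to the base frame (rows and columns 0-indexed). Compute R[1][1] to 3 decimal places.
End-effector y-axis (col 1 of R) = (0.8080,-0.5335,-0.2500)
R[1][1] = -0.5335

-0.533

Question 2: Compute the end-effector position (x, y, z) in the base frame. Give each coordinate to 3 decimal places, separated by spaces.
3.931 1.883 1.223

after link 1: o_1 = (1.7321, 1.0000, 2.0000)
after link 2: o_2 = (3.9821, 2.2990, 0.5000)
after link 3: o_3 = (1.1184, -2.2410, 0.9330)
after link 4: o_4 = (3.9309, 1.8828, 1.2231)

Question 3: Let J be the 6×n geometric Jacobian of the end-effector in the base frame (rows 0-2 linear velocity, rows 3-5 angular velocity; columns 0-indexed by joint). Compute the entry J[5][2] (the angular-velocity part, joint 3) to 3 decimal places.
-0.866

axis z_2 = (-0.4330,-0.2500,-0.8660); lever o_n−o_2 = (-0.0511,-0.4163,0.7231)
cross product → J_v[:, 2] = (-0.5413,0.3574,0.1675)
J_ω[:, 2] = z_2
entry J[5][2] = -0.8660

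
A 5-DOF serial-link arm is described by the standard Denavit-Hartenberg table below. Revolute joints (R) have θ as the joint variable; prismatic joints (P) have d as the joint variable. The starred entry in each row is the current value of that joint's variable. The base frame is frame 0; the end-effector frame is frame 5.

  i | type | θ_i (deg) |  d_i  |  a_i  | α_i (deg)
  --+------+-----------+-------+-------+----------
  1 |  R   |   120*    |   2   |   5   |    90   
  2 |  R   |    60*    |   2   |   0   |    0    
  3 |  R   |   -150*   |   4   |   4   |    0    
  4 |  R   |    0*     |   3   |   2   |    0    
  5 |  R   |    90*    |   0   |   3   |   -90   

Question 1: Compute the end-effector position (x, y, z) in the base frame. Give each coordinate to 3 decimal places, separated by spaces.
after link 1: o_1 = (-2.5000, 4.3301, 2.0000)
after link 2: o_2 = (-0.7679, 5.3301, 2.0000)
after link 3: o_3 = (2.6962, 7.3301, -2.0000)
after link 4: o_4 = (5.2942, 8.8301, -4.0000)
after link 5: o_5 = (3.7942, 11.4282, -4.0000)

3.794 11.428 -4.000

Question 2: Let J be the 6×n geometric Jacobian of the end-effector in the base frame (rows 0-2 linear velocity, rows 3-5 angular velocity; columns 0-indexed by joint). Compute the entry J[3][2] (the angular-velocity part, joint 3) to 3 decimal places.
0.866

axis z_2 = (0.8660,0.5000,0.0000); lever o_n−o_2 = (4.5622,6.0981,-6.0000)
cross product → J_v[:, 2] = (-3.0000,5.1962,3.0000)
J_ω[:, 2] = z_2
entry J[3][2] = 0.8660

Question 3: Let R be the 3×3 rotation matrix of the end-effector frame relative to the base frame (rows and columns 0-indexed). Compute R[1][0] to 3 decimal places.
End-effector x-axis (col 0 of R) = (-0.5000,0.8660,-0.0000)
R[1][0] = 0.8660

0.866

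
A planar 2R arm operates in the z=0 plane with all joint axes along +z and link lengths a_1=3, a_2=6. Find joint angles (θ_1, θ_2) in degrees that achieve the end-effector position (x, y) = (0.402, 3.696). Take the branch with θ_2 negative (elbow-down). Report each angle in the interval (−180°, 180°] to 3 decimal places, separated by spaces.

-149.996 -150.003

cos θ_2 = (13.8220−3²−6²)/(2·3·6) = -0.8661; θ_2 = -150.0034° (elbow-down)
β = atan2(3.6960,0.4020) = 83.7926°; ψ = atan2(-2.9997,-2.1963) = -126.2110°
θ_1 = β − ψ = 210.0036°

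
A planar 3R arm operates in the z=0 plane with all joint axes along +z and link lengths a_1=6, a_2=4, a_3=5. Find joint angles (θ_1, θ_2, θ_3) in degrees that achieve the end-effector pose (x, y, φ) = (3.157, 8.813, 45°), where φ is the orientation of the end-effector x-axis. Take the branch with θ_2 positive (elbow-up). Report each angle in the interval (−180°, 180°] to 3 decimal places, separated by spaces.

53.208 120.007 -128.215

wrist centre = target − a_3·(cos φ, sin φ) = (-0.3785, 5.2775)
cos θ_2 = (27.9949−6²−4²)/(2·6·4) = -0.5001; θ_2 = 120.0070° (elbow-up)
β = atan2(5.2775,-0.3785) = 94.1026°; ψ = atan2(3.4639,3.9996) = 40.8944°
θ_1 = β − ψ = 53.2082°
θ_3 = φ − θ_1 − θ_2 = -128.2152° (wrapped to (-180°,180°])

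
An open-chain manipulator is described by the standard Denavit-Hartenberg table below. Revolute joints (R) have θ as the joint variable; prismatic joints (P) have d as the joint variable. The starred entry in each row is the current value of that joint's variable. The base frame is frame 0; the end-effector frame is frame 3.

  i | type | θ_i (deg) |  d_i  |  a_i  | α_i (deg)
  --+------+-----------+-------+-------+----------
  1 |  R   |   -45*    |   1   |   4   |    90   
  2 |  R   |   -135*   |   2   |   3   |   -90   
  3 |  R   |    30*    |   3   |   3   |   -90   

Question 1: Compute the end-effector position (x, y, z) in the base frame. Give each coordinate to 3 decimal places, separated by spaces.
1.176 -1.883 -5.080

after link 1: o_1 = (2.8284, -2.8284, 1.0000)
after link 2: o_2 = (-0.0858, -2.7426, -1.1213)
after link 3: o_3 = (1.1758, -1.8829, -5.0798)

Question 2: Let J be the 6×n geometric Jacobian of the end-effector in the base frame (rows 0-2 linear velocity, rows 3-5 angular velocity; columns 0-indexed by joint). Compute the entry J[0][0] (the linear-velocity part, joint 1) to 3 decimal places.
axis z_0 = ẑ; lever o_n−o_0 = (1.1758,-1.8829,-5.0798)
cross product → J_v[:, 0] = (1.8829,1.1758,-0.0000)
J_ω[:, 0] = z_0
entry J[0][0] = 1.8829

1.883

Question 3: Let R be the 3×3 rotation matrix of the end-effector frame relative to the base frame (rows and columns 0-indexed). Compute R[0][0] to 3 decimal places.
-0.079

End-effector x-axis (col 0 of R) = (-0.0795,0.7866,-0.6124)
R[0][0] = -0.0795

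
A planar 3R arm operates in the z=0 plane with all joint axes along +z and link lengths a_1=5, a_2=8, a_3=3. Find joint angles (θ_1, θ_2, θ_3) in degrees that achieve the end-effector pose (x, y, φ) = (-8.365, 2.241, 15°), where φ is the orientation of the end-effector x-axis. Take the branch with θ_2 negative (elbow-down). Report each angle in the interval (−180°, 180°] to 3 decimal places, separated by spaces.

wrist centre = target − a_3·(cos φ, sin φ) = (-11.2628, 1.4645)
cos θ_2 = (128.9950−5²−8²)/(2·5·8) = 0.4999; θ_2 = -60.0041° (elbow-down)
β = atan2(1.4645,-11.2628) = 172.5912°; ψ = atan2(-6.9285,8.9995) = -37.5918°
θ_1 = β − ψ = 210.1829°
θ_3 = φ − θ_1 − θ_2 = -135.1788° (wrapped to (-180°,180°])

-149.817 -60.004 -135.179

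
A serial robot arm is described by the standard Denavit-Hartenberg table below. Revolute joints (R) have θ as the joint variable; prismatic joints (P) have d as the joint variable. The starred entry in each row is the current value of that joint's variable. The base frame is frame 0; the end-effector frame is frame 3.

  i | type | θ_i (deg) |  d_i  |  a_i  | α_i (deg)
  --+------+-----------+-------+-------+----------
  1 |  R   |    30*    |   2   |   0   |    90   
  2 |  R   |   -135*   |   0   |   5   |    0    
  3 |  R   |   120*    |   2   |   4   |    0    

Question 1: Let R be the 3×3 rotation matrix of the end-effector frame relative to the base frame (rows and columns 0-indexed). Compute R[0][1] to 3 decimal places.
End-effector y-axis (col 1 of R) = (0.2241,0.1294,0.9659)
R[0][1] = 0.2241

0.224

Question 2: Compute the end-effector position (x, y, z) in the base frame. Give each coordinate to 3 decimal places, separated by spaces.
after link 1: o_1 = (0.0000, 0.0000, 2.0000)
after link 2: o_2 = (-3.0619, -1.7678, -1.5355)
after link 3: o_3 = (1.2842, -1.5680, -2.5708)

1.284 -1.568 -2.571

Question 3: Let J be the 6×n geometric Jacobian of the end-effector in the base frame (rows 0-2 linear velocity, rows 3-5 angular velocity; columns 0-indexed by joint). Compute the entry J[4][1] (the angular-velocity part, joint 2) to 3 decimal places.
-0.866

axis z_1 = (0.5000,-0.8660,0.0000); lever o_n−o_1 = (1.2842,-1.5680,-4.5708)
cross product → J_v[:, 1] = (3.9584,2.2854,0.3282)
J_ω[:, 1] = z_1
entry J[4][1] = -0.8660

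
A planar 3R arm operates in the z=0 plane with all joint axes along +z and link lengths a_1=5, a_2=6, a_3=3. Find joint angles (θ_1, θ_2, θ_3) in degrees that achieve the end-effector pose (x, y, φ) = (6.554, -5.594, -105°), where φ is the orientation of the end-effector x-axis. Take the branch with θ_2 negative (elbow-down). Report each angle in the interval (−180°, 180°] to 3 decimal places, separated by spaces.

wrist centre = target − a_3·(cos φ, sin φ) = (7.3305, -2.6962)
cos θ_2 = (61.0052−5²−6²)/(2·5·6) = 0.0001; θ_2 = -89.9950° (elbow-down)
β = atan2(-2.6962,7.3305) = -20.1941°; ψ = atan2(-6.0000,5.0005) = -50.1915°
θ_1 = β − ψ = 29.9974°
θ_3 = φ − θ_1 − θ_2 = -45.0024° (wrapped to (-180°,180°])

29.997 -89.995 -45.002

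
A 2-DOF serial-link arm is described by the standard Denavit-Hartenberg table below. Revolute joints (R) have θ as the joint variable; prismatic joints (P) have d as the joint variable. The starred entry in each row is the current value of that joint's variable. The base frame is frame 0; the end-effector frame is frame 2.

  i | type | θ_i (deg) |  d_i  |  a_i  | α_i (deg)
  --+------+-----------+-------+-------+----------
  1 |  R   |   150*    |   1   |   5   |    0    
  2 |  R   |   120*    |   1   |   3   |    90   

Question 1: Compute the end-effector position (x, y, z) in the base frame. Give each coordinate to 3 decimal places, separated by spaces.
after link 1: o_1 = (-4.3301, 2.5000, 1.0000)
after link 2: o_2 = (-4.3301, -0.5000, 2.0000)

-4.330 -0.500 2.000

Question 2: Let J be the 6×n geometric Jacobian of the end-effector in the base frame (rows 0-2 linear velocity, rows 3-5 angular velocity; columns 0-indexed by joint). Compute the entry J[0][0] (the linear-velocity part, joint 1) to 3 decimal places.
axis z_0 = ẑ; lever o_n−o_0 = (-4.3301,-0.5000,2.0000)
cross product → J_v[:, 0] = (0.5000,-4.3301,0.0000)
J_ω[:, 0] = z_0
entry J[0][0] = 0.5000

0.500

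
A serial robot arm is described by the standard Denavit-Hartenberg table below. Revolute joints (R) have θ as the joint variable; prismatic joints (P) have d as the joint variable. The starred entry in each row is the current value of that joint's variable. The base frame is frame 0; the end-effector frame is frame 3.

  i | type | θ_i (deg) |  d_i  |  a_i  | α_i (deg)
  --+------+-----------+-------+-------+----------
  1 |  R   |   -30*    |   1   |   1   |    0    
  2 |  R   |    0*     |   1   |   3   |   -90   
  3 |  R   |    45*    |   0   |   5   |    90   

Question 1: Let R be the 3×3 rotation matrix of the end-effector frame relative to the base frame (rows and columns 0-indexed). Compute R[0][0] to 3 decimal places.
End-effector x-axis (col 0 of R) = (0.6124,-0.3536,-0.7071)
R[0][0] = 0.6124

0.612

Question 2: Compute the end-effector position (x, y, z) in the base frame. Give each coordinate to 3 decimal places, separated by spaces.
after link 1: o_1 = (0.8660, -0.5000, 1.0000)
after link 2: o_2 = (3.4641, -2.0000, 2.0000)
after link 3: o_3 = (6.5260, -3.7678, -1.5355)

6.526 -3.768 -1.536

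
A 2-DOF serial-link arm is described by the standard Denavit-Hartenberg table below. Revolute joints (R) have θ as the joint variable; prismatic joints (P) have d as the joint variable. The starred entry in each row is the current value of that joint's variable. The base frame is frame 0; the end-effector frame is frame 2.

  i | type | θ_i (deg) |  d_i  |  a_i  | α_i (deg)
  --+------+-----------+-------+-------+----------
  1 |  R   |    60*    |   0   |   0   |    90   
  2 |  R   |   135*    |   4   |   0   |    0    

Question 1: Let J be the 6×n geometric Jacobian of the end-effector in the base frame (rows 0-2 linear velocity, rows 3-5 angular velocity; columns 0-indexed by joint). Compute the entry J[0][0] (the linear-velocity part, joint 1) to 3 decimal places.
axis z_0 = ẑ; lever o_n−o_0 = (3.4641,-2.0000,0.0000)
cross product → J_v[:, 0] = (2.0000,3.4641,-0.0000)
J_ω[:, 0] = z_0
entry J[0][0] = 2.0000

2.000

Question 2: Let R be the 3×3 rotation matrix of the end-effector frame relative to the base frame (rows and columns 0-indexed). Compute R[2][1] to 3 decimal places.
End-effector y-axis (col 1 of R) = (-0.3536,-0.6124,-0.7071)
R[2][1] = -0.7071

-0.707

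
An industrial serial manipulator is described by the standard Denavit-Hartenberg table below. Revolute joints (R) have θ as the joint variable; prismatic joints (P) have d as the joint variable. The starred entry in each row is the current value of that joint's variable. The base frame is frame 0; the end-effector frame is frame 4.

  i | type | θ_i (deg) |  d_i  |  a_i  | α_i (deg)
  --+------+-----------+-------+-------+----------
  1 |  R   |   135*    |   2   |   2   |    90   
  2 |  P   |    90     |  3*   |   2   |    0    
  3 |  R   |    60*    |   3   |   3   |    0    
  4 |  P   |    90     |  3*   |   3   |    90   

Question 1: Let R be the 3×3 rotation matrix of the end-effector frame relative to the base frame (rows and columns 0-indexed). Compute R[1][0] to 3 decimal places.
-0.354

End-effector x-axis (col 0 of R) = (0.3536,-0.3536,-0.8660)
R[1][0] = -0.3536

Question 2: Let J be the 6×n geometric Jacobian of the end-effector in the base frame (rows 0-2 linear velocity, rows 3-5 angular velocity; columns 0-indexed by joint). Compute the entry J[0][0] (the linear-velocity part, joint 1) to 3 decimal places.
-4.880

axis z_0 = ẑ; lever o_n−o_0 = (7.8475,4.8804,2.9019)
cross product → J_v[:, 0] = (-4.8804,7.8475,0.0000)
J_ω[:, 0] = z_0
entry J[0][0] = -4.8804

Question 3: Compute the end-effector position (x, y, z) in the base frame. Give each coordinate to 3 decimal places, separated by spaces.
after link 1: o_1 = (-1.4142, 1.4142, 2.0000)
after link 2: o_2 = (0.7071, 3.5355, 4.0000)
after link 3: o_3 = (4.6655, 3.8197, 5.5000)
after link 4: o_4 = (7.8475, 4.8804, 2.9019)

7.848 4.880 2.902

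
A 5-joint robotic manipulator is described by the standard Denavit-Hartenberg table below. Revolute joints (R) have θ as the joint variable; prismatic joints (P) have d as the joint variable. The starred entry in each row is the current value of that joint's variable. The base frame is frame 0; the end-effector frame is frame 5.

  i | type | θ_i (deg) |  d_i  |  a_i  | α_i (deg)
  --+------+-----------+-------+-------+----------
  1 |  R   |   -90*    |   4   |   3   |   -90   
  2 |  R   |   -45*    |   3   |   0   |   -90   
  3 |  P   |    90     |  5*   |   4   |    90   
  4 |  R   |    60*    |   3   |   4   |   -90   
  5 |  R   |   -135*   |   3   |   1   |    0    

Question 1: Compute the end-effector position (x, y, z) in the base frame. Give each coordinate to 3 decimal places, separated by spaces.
after link 1: o_1 = (0.0000, -3.0000, 4.0000)
after link 2: o_2 = (3.0000, -3.0000, 4.0000)
after link 3: o_3 = (-1.0000, -6.5355, 0.4645)
after link 4: o_4 = (-3.0000, -11.1063, 0.1363)
after link 5: o_5 = (-0.0484, -12.2340, 0.0086)

-0.048 -12.234 0.009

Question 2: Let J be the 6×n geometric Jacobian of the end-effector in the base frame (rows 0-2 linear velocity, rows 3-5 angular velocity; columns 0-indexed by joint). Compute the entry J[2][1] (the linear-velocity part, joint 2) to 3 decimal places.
axis z_1 = (1.0000,0.0000,0.0000); lever o_n−o_1 = (-0.0484,-9.2340,-3.9914)
cross product → J_v[:, 1] = (0.0000,3.9914,-9.2340)
J_ω[:, 1] = z_1
entry J[2][1] = -9.2340

-9.234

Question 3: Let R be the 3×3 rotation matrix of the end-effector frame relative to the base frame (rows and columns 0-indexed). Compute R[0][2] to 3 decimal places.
0.866

End-effector z-axis (col 2 of R) = (0.8660,-0.3536,-0.3536)
R[0][2] = 0.8660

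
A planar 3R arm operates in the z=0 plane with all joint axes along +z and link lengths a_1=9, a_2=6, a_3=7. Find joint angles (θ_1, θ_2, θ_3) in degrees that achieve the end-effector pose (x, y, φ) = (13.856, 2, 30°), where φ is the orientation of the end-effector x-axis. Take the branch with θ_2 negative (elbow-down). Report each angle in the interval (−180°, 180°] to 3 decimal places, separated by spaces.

wrist centre = target − a_3·(cos φ, sin φ) = (7.7938, -1.5000)
cos θ_2 = (62.9937−9²−6²)/(2·9·6) = -0.5001; θ_2 = -120.0039° (elbow-down)
β = atan2(-1.5000,7.7938) = -10.8939°; ψ = atan2(-5.1959,5.9996) = -40.8939°
θ_1 = β − ψ = 30.0000°
θ_3 = φ − θ_1 − θ_2 = 120.0039° (wrapped to (-180°,180°])

30.000 -120.004 120.004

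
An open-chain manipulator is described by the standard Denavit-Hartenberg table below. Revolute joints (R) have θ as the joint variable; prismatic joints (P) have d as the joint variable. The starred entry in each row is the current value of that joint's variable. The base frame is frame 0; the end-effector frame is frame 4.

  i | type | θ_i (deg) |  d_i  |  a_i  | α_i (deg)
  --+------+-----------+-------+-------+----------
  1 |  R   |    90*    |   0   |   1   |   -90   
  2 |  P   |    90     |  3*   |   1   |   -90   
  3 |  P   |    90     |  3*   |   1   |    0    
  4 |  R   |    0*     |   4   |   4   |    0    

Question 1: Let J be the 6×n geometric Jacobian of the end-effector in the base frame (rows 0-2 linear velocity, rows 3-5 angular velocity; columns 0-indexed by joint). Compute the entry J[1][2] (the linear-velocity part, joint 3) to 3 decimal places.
prismatic axis z_2 = (-0.0000,-1.0000,-0.0000)
J_v[:, 2] = z_2; J_ω[:, 2] = (0,0,0)
entry J[1][2] = -1.0000

-1.000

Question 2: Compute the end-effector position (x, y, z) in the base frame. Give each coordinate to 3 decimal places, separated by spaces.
after link 1: o_1 = (0.0000, 1.0000, 0.0000)
after link 2: o_2 = (-3.0000, 1.0000, -1.0000)
after link 3: o_3 = (-2.0000, -2.0000, -1.0000)
after link 4: o_4 = (2.0000, -6.0000, -1.0000)

2.000 -6.000 -1.000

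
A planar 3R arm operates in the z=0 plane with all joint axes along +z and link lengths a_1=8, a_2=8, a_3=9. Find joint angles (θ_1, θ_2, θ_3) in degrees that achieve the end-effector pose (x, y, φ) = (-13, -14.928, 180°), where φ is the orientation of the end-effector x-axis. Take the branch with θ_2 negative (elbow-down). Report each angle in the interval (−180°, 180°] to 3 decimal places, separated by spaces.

wrist centre = target − a_3·(cos φ, sin φ) = (-4.0000, -14.9280)
cos θ_2 = (238.8452−8²−8²)/(2·8·8) = 0.8660; θ_2 = -30.0054° (elbow-down)
β = atan2(-14.9280,-4.0000) = -105.0002°; ψ = atan2(-4.0007,14.9278) = -15.0027°
θ_1 = β − ψ = -89.9975°
θ_3 = φ − θ_1 − θ_2 = -59.9971° (wrapped to (-180°,180°])

-89.997 -30.005 -59.997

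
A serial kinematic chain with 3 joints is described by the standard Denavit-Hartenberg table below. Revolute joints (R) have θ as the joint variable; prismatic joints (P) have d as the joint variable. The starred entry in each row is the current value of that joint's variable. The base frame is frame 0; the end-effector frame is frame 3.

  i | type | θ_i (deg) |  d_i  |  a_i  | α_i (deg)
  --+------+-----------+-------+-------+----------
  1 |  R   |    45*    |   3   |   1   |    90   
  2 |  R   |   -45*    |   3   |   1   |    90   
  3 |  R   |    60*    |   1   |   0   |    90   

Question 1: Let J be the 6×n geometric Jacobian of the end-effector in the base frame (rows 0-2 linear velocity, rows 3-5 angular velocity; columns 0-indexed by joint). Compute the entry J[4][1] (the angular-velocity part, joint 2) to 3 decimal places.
-0.707

axis z_1 = (0.7071,-0.7071,0.0000); lever o_n−o_1 = (2.1213,-2.1213,-1.4142)
cross product → J_v[:, 1] = (1.0000,1.0000,0.0000)
J_ω[:, 1] = z_1
entry J[4][1] = -0.7071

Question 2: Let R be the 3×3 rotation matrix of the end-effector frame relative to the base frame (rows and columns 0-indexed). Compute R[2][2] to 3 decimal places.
End-effector z-axis (col 2 of R) = (0.0795,0.7866,-0.6124)
R[2][2] = -0.6124

-0.612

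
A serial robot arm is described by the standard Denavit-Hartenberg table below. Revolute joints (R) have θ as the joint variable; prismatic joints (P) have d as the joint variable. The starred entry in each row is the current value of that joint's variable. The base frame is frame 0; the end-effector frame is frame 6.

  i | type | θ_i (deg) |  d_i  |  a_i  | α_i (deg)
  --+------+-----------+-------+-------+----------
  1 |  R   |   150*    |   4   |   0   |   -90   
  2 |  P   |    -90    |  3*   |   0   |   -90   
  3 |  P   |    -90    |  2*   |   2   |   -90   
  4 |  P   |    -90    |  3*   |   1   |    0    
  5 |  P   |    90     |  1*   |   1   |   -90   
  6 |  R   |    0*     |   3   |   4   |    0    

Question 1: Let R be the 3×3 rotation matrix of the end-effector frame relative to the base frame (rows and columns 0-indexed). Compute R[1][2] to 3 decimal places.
End-effector z-axis (col 2 of R) = (0.8660,-0.5000,0.0000)
R[1][2] = -0.5000

-0.500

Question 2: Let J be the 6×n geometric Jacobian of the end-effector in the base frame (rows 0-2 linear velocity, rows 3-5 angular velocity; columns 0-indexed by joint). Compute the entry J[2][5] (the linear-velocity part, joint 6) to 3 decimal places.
-4.000

axis z_5 = (0.8660,-0.5000,0.0000); lever o_n−o_5 = (0.5981,-4.9641,0.0000)
cross product → J_v[:, 5] = (0.0000,-0.0000,-4.0000)
J_ω[:, 5] = z_5
entry J[2][5] = -4.0000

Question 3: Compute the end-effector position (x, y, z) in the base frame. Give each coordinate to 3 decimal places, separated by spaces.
-5.000 -8.660 8.000

after link 1: o_1 = (0.0000, 0.0000, 4.0000)
after link 2: o_2 = (-1.5000, -2.5981, 4.0000)
after link 3: o_3 = (-4.2321, -3.3301, 4.0000)
after link 4: o_4 = (-5.0981, -2.8301, 7.0000)
after link 5: o_5 = (-5.5981, -3.6962, 8.0000)
after link 6: o_6 = (-5.0000, -8.6603, 8.0000)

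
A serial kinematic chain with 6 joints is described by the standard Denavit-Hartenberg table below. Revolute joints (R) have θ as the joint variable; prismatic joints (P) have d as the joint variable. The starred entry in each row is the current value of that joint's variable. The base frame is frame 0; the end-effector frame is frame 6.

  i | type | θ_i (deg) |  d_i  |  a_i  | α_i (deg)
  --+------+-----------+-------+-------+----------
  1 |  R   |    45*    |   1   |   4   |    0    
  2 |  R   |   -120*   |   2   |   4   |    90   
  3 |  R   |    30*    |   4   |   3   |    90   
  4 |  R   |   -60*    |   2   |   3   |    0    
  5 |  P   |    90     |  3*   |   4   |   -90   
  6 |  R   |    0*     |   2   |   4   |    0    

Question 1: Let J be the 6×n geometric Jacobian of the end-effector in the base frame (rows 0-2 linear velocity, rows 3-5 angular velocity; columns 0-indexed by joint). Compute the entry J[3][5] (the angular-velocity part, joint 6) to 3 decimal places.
-0.949

axis z_5 = (-0.9486,0.1941,-0.2500); lever o_n−o_5 = (-3.0526,-3.0272,1.2321)
cross product → J_v[:, 5] = (-0.5176,1.9319,3.4641)
J_ω[:, 5] = z_5
entry J[3][5] = -0.9486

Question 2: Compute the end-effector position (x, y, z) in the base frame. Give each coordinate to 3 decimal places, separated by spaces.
-0.043 -14.020 3.884

after link 1: o_1 = (2.8284, 2.8284, 1.0000)
after link 2: o_2 = (3.8637, -1.0353, 3.0000)
after link 3: o_3 = (0.6724, -4.5801, 4.5000)
after link 4: o_4 = (3.7770, -6.1284, 3.5179)
after link 5: o_5 = (3.0098, -10.9927, 2.6519)
after link 6: o_6 = (-0.0427, -14.0199, 3.8840)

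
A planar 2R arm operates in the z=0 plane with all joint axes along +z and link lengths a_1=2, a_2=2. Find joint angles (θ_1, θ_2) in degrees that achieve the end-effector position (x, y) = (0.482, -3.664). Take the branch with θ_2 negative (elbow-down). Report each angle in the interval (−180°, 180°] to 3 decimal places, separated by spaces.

cos θ_2 = (13.6572−2²−2²)/(2·2·2) = 0.7072; θ_2 = -44.9963° (elbow-down)
β = atan2(-3.6640,0.4820) = -82.5058°; ψ = atan2(-1.4141,3.4143) = -22.4981°
θ_1 = β − ψ = -60.0076°

-60.008 -44.996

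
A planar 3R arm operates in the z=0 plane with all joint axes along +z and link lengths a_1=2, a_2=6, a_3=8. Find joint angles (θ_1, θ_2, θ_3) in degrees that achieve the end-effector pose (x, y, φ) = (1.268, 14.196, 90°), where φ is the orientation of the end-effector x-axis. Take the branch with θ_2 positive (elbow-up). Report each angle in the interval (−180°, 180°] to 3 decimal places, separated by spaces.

wrist centre = target − a_3·(cos φ, sin φ) = (1.2680, 6.1960)
cos θ_2 = (39.9982−2²−6²)/(2·2·6) = -0.0001; θ_2 = 90.0042° (elbow-up)
β = atan2(6.1960,1.2680) = 78.4342°; ψ = atan2(6.0000,1.9996) = 71.5688°
θ_1 = β − ψ = 6.8654°
θ_3 = φ − θ_1 − θ_2 = -6.8696° (wrapped to (-180°,180°])

6.865 90.004 -6.870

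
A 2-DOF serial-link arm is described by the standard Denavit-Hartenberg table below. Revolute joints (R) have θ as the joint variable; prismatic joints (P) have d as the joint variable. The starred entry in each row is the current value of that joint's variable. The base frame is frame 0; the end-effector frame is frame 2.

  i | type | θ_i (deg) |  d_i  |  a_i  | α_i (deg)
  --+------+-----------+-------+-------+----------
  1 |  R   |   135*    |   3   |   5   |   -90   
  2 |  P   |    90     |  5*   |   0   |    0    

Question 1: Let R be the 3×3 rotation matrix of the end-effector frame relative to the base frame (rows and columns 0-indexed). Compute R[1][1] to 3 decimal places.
-0.707

End-effector y-axis (col 1 of R) = (0.7071,-0.7071,-0.0000)
R[1][1] = -0.7071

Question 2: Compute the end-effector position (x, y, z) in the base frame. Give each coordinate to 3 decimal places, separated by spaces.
-7.071 0.000 3.000

after link 1: o_1 = (-3.5355, 3.5355, 3.0000)
after link 2: o_2 = (-7.0711, 0.0000, 3.0000)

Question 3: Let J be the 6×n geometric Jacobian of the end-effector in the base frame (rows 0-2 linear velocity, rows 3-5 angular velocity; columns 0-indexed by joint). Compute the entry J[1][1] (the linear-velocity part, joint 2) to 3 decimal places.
-0.707

prismatic axis z_1 = (-0.7071,-0.7071,0.0000)
J_v[:, 1] = z_1; J_ω[:, 1] = (0,0,0)
entry J[1][1] = -0.7071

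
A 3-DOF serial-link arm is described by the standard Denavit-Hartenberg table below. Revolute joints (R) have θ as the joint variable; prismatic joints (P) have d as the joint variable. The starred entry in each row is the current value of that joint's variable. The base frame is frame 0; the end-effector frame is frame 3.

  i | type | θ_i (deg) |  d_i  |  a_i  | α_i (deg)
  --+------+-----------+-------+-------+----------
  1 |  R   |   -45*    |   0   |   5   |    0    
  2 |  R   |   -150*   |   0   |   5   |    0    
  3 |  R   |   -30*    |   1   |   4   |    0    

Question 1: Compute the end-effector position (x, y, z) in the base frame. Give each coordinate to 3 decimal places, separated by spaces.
-4.123 0.587 1.000

after link 1: o_1 = (3.5355, -3.5355, 0.0000)
after link 2: o_2 = (-1.2941, -2.2414, 0.0000)
after link 3: o_3 = (-4.1225, 0.5870, 1.0000)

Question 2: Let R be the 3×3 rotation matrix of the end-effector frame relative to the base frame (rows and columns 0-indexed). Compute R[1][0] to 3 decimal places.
0.707

End-effector x-axis (col 0 of R) = (-0.7071,0.7071,0.0000)
R[1][0] = 0.7071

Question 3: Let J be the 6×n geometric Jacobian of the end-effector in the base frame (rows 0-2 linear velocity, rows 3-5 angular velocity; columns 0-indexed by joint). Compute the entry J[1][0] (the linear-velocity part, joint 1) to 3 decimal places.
-4.123

axis z_0 = ẑ; lever o_n−o_0 = (-4.1225,0.5870,1.0000)
cross product → J_v[:, 0] = (-0.5870,-4.1225,0.0000)
J_ω[:, 0] = z_0
entry J[1][0] = -4.1225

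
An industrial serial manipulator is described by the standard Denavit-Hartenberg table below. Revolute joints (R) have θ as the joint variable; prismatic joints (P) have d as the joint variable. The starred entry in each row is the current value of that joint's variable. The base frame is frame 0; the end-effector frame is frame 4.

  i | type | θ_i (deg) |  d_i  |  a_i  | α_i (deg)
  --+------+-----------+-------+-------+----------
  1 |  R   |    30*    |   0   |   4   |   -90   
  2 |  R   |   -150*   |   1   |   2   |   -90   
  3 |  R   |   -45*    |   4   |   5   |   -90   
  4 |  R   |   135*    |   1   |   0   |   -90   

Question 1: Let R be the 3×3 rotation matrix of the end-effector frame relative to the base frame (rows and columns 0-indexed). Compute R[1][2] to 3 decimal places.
End-effector z-axis (col 2 of R) = (0.9312,-0.0397,0.3624)
R[1][2] = -0.0397

-0.040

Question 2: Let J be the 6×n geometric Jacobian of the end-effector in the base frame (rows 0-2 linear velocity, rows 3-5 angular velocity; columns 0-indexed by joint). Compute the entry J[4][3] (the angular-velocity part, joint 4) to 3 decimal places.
-0.919

axis z_3 = (-0.1768,-0.9186,0.3536); lever o_n−o_3 = (-0.1768,-0.9186,0.3536)
cross product → J_v[:, 3] = (-0.0000,0.0000,0.0000)
J_ω[:, 3] = z_3
entry J[4][3] = -0.9186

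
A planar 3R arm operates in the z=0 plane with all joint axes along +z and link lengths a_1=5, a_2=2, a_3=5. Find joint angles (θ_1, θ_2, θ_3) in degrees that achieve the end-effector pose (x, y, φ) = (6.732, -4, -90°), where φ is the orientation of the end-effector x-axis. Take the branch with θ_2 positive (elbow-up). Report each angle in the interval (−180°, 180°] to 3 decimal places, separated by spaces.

wrist centre = target − a_3·(cos φ, sin φ) = (6.7320, 1.0000)
cos θ_2 = (46.3198−5²−2²)/(2·5·2) = 0.8660; θ_2 = 30.0039° (elbow-up)
β = atan2(1.0000,6.7320) = 8.4492°; ψ = atan2(1.0001,6.7320) = 8.4502°
θ_1 = β − ψ = -0.0010°
θ_3 = φ − θ_1 − θ_2 = -120.0029° (wrapped to (-180°,180°])

-0.001 30.004 -120.003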